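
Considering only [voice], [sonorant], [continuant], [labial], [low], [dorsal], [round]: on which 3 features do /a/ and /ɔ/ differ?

The two segments share [+voice], [+sonorant], [+continuant], [+dorsal]. The only features from the list on which they differ: /a/ is [−labial] while /ɔ/ is [+labial]; /a/ is [−round] while /ɔ/ is [+round]; /a/ is [+low] while /ɔ/ is [−low].

[labial], [round], [low]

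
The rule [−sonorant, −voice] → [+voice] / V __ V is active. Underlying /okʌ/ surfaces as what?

Only /k/ occurs between two vowels (/o/ __ /ʌ/) and matches the structural description. It is a voiceless velar stop, so [−sonorant, −voice] holds; changing it to [+voice] with all other features held fixed yields /ɡ/ (voiced velar stop). No other segment meets both the structural description and the environment, so the output is [oɡʌ].

[oɡʌ]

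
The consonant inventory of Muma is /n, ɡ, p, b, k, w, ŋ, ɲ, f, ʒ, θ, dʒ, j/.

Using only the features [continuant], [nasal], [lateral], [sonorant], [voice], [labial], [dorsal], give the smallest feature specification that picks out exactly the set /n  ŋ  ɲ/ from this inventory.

The target set is precisely the extension of [+nasal] in this inventory.

[+nasal]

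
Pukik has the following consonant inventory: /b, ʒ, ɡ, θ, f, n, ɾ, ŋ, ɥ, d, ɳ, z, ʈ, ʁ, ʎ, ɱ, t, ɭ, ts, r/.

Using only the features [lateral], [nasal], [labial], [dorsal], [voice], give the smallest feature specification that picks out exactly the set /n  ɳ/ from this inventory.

Every target segment is [+nasal], [−labial], [−dorsal]; each remaining inventory member fails at least one of these. Each conjunct is needed — [−labial, −dorsal] alone would also admit /ʒ, θ, ɾ, d, …/; [+nasal, −dorsal] alone would also admit /ɱ/; [+nasal, −labial] alone would also admit /ŋ/ — and no other combination of two listed features has exactly this extension, so three is the minimum.

[+nasal, −labial, −dorsal]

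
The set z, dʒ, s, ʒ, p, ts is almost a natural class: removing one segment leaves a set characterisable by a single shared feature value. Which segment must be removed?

p

/s, ʒ, dʒ, z, ts/ are all [+strident], but /p/ (voiceless bilabial stop) is [−strident]. No other single segment can be removed to leave a set sharing one feature value that the removed segment lacks, so /p/ is the odd one out.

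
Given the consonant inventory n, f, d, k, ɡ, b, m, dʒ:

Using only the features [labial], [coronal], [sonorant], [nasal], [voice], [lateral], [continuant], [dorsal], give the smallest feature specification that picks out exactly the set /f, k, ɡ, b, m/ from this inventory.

[−coronal]

Every target segment is [−coronal] and no other inventory member is, so one feature is enough.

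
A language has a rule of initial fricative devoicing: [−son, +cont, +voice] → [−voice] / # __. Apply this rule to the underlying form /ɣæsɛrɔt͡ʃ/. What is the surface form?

/ɣ/ satisfies [−son, +cont, +voice] and sits in # __. The [−voice] counterpart of the voiced velar fricative is /x/. Other segments in /ɣæsɛrɔt͡ʃ/ either fail the structural description or are not in the environment, so the surface form is [xæsɛrɔt͡ʃ].

[xæsɛrɔt͡ʃ]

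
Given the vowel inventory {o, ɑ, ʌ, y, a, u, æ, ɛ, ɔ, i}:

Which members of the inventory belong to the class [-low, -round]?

The [-low] segments are /o, ʌ, y, u, ɛ, ɔ, i/.
Within that set, [-round] leaves /ʌ, ɛ, i/.

ʌ, ɛ, i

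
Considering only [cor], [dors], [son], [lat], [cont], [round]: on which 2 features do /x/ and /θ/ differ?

The two segments share [-sonorant], [-lateral], [+continuant], [-round]. The only features from the list on which they differ: /x/ is [-coronal] while /θ/ is [+coronal]; /x/ is [+dorsal] while /θ/ is [-dorsal].

[coronal], [dorsal]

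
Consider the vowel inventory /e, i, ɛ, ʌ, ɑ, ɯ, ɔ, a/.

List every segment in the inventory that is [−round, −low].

e, i, ɛ, ʌ, ɯ

Eliminate segments failing any feature: /ɑ, a/ are [+low]; /ɔ/ is [+round]. The remaining /e, i, ɛ, ʌ, ɯ/ satisfy [−round], [−low].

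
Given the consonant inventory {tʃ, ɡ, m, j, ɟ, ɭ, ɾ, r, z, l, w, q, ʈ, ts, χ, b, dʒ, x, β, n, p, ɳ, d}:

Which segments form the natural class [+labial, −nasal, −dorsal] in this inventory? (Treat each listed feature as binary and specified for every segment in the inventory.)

b, β, p

Checking each segment against [+labial], [−nasal], [−dorsal]: /b/ (voiced bilabial stop), /β/ (voiced bilabial fricative), /p/ (voiceless bilabial stop) satisfy every feature; every other segment in the inventory fails at least one.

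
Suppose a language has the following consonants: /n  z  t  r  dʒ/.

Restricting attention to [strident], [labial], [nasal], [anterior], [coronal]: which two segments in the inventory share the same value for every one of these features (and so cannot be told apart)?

On the given features, /r/ and /t/ have an identical profile: [−strident], [−labial], [−nasal], [+anterior], [+coronal]. No other two segments in the inventory coincide on all 5 features. (They do differ in [sonorant], [voice] and [continuant], which are not among the given features.)

r, t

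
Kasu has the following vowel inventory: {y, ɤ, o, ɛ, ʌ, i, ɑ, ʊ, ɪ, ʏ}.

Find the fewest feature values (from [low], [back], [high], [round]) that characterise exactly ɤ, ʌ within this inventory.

Every target segment is [-low], [+back], [-round]; each remaining inventory member fails at least one of these. Each conjunct is needed — [+back, -round] alone would also admit /ɑ/; [-low, -round] alone would also admit /ɛ, i, ɪ/; [-low, +back] alone would also admit /o, ʊ/ — and no other combination of two listed features has exactly this extension, so three is the minimum.

[-low, +back, -round]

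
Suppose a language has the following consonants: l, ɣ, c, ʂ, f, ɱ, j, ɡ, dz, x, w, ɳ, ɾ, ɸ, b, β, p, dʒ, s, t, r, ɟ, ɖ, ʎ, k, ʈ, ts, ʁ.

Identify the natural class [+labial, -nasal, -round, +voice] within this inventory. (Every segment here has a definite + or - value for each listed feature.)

b, β

Eliminate segments failing any feature: /l, ɣ, c, ʂ, j, ɡ, dz, x, ɳ, ɾ, dʒ, s, t, r, ɟ, ɖ, ʎ, k, ʈ, ts, ʁ/ are [-labial]; /f, ɸ, p/ are [-voice]; /ɱ/ is [+nasal]; /w/ is [+round]. The remaining /b, β/ satisfy [+labial], [-nasal], [-round], [+voice].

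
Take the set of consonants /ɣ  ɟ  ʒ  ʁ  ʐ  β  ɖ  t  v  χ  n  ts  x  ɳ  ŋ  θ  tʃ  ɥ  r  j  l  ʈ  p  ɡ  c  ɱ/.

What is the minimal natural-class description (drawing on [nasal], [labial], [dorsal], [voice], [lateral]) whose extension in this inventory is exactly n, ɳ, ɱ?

Every target segment is [+nasal], [−dorsal]; each remaining inventory member fails at least one of these. Each conjunct is needed — [−dorsal] alone would also admit /ʒ, ʐ, β, ɖ, …/; [+nasal] alone would also admit /ŋ/ — and no other single listed feature has exactly this extension, so two is the minimum.

[+nasal, −dorsal]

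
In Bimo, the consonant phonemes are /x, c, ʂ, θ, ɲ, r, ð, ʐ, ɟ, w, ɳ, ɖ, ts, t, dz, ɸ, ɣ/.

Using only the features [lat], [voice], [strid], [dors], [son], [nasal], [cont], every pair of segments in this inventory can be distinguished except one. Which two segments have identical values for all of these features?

On the given features, /ɸ/ and /θ/ have an identical profile: [−lateral], [−voice], [−strident], [−dorsal], [−sonorant], [−nasal], [+continuant]. No other two segments in the inventory coincide on all 7 features. (They do differ in [labial] and [coronal], which are not among the given features.)

ɸ, θ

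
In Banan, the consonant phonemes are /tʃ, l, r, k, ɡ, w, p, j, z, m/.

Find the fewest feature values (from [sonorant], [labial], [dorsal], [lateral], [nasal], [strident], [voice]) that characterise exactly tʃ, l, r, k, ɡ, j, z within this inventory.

/tʃ, l, r, k, ɡ, j, z/ are exactly the [-labial] segments in the inventory, so a single feature suffices.

[-labial]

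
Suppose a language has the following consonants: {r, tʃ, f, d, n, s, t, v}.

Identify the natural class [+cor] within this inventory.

The [+coronal] segments here are /r, tʃ, d, n, s, t/; the remaining /f, v/ are [−coronal].

r, tʃ, d, n, s, t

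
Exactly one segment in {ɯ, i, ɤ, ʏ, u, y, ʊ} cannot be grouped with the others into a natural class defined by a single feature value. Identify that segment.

ɤ

[high] groups all but one: /ʏ, u, y, ʊ, i, ɯ/ share [+high] while /ɤ/ (mid back unrounded tense vowel) alone is [−high]. Removing any other segment would not leave a single-feature class that excludes it.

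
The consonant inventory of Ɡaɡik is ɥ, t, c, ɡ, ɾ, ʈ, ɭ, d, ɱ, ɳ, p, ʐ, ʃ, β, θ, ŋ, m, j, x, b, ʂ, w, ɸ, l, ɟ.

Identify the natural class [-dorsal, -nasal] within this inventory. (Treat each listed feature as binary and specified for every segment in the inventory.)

t, ɾ, ʈ, ɭ, d, p, ʐ, ʃ, β, θ, b, ʂ, ɸ, l

Among the inventory, the [-dorsal] segments are /t, ɾ, ʈ, ɭ, d, ɱ, ɳ, p, ʐ, ʃ, β, θ, m, b, ʂ, ɸ, l/.
Of those, [-nasal] leaves /t, ɾ, ʈ, ɭ, d, p, ʐ, ʃ, β, θ, b, ʂ, ɸ, l/.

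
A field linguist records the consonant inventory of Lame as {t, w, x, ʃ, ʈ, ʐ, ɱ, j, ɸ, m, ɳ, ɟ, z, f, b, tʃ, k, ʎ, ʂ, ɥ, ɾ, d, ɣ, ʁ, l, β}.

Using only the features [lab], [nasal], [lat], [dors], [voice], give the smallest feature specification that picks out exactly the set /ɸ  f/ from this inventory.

/ɸ, f/ are all [−voice], [+labial], and no other segment in the inventory matches both values. Dropping any one of them over-generates: [+labial] alone would also admit /w, ɱ, m, b, …/; [−voice] alone would also admit /t, x, ʃ, ʈ, …/. No other single listed feature picks out exactly this set either, so fewer than two features will not do.

[−voice, +lab]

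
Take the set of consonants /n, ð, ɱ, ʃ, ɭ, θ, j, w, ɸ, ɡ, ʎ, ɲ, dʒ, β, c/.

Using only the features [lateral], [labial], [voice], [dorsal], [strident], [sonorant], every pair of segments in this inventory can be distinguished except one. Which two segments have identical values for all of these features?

Both /ɲ/ and /j/ are [−lateral], [−labial], [+voice], [+dorsal], [−strident], [+sonorant]. Since the list omits [nasal] and [continuant] — which do distinguish the palatal nasal from the palatal glide — this pair collapses; all other pairs remain distinct.

ɲ, j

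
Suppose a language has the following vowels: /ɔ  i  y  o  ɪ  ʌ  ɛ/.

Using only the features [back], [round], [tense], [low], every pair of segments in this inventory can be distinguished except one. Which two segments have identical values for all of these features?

On the given features, /ɛ/ and /ɪ/ have an identical profile: [-back], [-round], [-tense], [-low]. No other two segments in the inventory coincide on all 4 features. (They do differ in [high], which is not among the given features.)

ɛ, ɪ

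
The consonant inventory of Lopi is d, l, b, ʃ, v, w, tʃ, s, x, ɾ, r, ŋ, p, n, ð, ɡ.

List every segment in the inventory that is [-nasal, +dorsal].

w, x, ɡ

The [-nasal] segments are /d, l, b, ʃ, v, w, tʃ, s, x, ɾ, r, p, ð, ɡ/.
Then [+dorsal] leaves /w, x, ɡ/.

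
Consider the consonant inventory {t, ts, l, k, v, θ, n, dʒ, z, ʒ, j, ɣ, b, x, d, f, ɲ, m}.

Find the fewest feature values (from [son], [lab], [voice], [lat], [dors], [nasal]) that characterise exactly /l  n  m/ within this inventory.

The class [+sonorant], [−dorsal] has exactly /l, n, m/ as its extension in this inventory. No smaller conjunction from the listed features achieves this: [−dorsal] alone would also admit /t, ts, v, θ, …/; [+sonorant] alone would also admit /j, ɲ/; and checking the remaining single features turns up none with this extension.

[+son, −dors]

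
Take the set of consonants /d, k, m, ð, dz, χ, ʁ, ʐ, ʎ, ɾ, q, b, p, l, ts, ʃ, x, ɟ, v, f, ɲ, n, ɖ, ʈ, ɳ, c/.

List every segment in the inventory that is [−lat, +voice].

Eliminate segments failing any feature: /k, χ, q, p, ts, ʃ, x, f, ʈ, c/ are [−voice]; /ʎ, l/ are [+lateral]. The remaining /d, m, ð, dz, ʁ, ʐ, ɾ, b, ɟ, v, ɲ, n, ɖ, ɳ/ satisfy [−lateral], [+voice].

d, m, ð, dz, ʁ, ʐ, ɾ, b, ɟ, v, ɲ, n, ɖ, ɳ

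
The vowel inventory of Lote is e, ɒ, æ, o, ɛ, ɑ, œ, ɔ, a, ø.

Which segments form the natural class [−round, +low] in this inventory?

Checking each segment against [−round], [+low]: /æ/ (low front unrounded vowel), /ɑ/ (low back unrounded vowel), /a/ (low unrounded vowel) satisfy every feature; every other segment in the inventory fails at least one.

æ, ɑ, a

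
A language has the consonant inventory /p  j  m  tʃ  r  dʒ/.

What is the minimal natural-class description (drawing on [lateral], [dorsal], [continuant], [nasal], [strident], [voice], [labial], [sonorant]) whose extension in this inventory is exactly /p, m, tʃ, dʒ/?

[−continuant]

Every target segment is [−continuant] and no other inventory member is, so one feature is enough.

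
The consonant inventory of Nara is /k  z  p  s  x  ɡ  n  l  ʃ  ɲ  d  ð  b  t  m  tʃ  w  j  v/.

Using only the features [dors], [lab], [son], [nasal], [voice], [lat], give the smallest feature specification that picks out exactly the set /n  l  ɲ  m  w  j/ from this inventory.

The target set is precisely the extension of [+sonorant] in this inventory.

[+son]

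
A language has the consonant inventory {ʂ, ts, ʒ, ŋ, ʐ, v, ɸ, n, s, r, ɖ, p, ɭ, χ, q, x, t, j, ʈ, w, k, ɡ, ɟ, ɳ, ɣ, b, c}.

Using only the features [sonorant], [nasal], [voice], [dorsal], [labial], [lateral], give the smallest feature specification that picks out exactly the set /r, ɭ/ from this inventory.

[+sonorant, -nasal, -dorsal]

/r, ɭ/ are all [+sonorant], [-nasal], [-dorsal], and no other segment in the inventory matches all three values. Dropping any one of them over-generates: [-nasal, -dorsal] alone would also admit /ʂ, ts, ʒ, ʐ, …/; [+sonorant, -dorsal] alone would also admit /n, ɳ/; [+sonorant, -nasal] alone would also admit /j, w/. No other combination of two listed features picks out exactly this set either, so fewer than three features will not do.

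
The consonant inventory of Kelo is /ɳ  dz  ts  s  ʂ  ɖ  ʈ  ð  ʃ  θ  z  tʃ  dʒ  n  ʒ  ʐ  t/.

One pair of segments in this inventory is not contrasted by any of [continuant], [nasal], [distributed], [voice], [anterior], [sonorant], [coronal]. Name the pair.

t, ts

On the given features, /t/ and /ts/ have an identical profile: [−continuant], [−nasal], [−distributed], [−voice], [+anterior], [−sonorant], [+coronal]. No other two segments in the inventory coincide on all 7 features. (They do differ in [strident] and [delayed release], which are not among the given features.)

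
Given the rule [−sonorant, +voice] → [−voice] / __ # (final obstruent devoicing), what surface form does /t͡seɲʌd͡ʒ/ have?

The only segment in the rule's environment that also matches [−sonorant, +voice] is /d͡ʒ/. Applying [−voice] turns the voiced postalveolar affricate into /t͡ʃ/ (voiceless postalveolar affricate), giving [t͡seɲʌt͡ʃ].

[t͡seɲʌt͡ʃ]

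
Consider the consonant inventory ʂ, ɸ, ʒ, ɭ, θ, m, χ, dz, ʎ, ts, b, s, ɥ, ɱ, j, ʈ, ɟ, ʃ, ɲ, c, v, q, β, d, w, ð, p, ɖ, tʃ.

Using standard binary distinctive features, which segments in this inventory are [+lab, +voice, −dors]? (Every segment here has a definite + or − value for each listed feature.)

m, b, ɱ, v, β

Eliminate segments failing any feature: /ʂ, ʒ, ɭ, θ, χ, dz, ʎ, ts, s, j, ʈ, ɟ, ʃ, ɲ, c, q, d, ð, ɖ, tʃ/ are [−labial]; /ɸ, p/ are [−voice]; /ɥ, w/ are [+dorsal]. The remaining /m, b, ɱ, v, β/ satisfy [+labial], [+voice], [−dorsal].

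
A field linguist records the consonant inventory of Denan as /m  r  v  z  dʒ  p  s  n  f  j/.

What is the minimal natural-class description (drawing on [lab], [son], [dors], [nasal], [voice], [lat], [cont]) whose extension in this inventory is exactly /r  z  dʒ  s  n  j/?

[−lab]

The target set is precisely the extension of [−labial] in this inventory.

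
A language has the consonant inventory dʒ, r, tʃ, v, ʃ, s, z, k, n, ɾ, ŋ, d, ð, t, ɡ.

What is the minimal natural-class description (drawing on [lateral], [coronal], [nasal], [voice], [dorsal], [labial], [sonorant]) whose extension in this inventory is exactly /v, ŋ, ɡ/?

[+voice, -coronal]

The class [+voice], [-coronal] has exactly /v, ŋ, ɡ/ as its extension in this inventory. No smaller conjunction from the listed features achieves this: [-coronal] alone would also admit /k/; [+voice] alone would also admit /dʒ, r, z, n, …/; and checking the remaining single features turns up none with this extension.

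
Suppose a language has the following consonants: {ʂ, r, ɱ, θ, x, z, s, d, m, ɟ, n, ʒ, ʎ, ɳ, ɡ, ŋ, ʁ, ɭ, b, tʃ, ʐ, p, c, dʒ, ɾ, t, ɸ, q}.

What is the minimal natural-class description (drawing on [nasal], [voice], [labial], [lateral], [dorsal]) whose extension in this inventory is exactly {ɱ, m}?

[+nasal, +labial]

The class [+nasal], [+labial] has exactly /ɱ, m/ as its extension in this inventory. No smaller conjunction from the listed features achieves this: [+labial] alone would also admit /b, p, ɸ/; [+nasal] alone would also admit /n, ɳ, ŋ/; and checking the remaining single features turns up none with this extension.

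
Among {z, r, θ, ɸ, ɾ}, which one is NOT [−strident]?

z

Every segment except /z/ is [−strident]. /z/ (voiced alveolar fricative) is [+strident], so it is the exception.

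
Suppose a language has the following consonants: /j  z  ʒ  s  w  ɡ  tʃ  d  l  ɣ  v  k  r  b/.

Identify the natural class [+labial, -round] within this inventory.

Among the inventory, the [+labial] segments are /w, v, b/.
Within that set, [-round] leaves /v, b/.

v, b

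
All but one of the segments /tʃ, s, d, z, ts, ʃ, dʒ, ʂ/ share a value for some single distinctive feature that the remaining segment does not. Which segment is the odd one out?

/s, ts, z, tʃ, dʒ, ʂ, ʃ/ are all [+strident], but /d/ (voiced alveolar stop) is [−strident]. No other single segment can be removed to leave a set sharing one feature value that the removed segment lacks, so /d/ is the odd one out.

d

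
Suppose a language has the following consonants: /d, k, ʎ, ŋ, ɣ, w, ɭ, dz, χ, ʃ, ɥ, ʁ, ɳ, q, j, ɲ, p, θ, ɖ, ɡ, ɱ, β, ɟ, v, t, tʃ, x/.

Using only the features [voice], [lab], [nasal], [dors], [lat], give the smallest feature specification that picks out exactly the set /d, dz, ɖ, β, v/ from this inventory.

[+voice, −nasal, −lat, −dors]

Every target segment is [+voice], [−nasal], [−lateral], [−dorsal]; each remaining inventory member fails at least one of these. Each conjunct is needed — [−nasal, −lateral, −dorsal] alone would also admit /ʃ, p, θ, t, …/; [+voice, −lateral, −dorsal] alone would also admit /ɳ, ɱ/; [+voice, −nasal, −dorsal] alone would also admit /ɭ/; [+voice, −nasal, −lateral] alone would also admit /ɣ, w, ɥ, ʁ, …/ — and no other combination of three listed features has exactly this extension, so four is the minimum.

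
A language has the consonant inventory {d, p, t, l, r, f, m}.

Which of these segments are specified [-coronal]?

The [-coronal] segments here are /p, f, m/; the remaining /d, t, l, r/ are [+coronal].

p, f, m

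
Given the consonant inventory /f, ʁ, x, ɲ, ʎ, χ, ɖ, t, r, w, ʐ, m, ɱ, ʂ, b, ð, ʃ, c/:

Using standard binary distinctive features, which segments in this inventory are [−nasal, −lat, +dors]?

ʁ, x, χ, w, c

Eliminate segments failing any feature: /f, ɖ, t, r, ʐ, ʂ, b, ð, ʃ/ are [−dorsal]; /ɲ, m, ɱ/ are [+nasal]; /ʎ/ is [+lateral]. The remaining /ʁ, x, χ, w, c/ satisfy [−nasal], [−lateral], [+dorsal].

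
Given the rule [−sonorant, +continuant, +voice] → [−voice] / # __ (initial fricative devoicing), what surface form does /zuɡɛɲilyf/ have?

The only segment in the rule's environment that also matches [−sonorant, +continuant, +voice] is /z/. Applying [−voice] turns the voiced alveolar fricative into /s/ (voiceless alveolar fricative), giving [suɡɛɲilyf].

[suɡɛɲilyf]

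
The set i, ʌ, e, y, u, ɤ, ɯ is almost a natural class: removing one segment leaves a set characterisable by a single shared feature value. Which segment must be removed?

ʌ

[tense] groups all but one: /ɯ, y, e, u, i, ɤ/ share [+tense] while /ʌ/ (mid back unrounded lax vowel) alone is [−tense]. Removing any other segment would not leave a single-feature class that excludes it.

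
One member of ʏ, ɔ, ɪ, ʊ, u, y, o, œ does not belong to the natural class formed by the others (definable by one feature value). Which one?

[round] groups all but one: /u, œ, y, o, ʏ, ɔ, ʊ/ share [+round] while /ɪ/ (high front unrounded lax vowel) alone is [−round]. Removing any other segment would not leave a single-feature class that excludes it.

ɪ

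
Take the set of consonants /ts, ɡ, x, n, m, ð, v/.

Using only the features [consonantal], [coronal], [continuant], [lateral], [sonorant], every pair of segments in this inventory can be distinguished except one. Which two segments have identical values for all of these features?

Both /v/ and /x/ are [+consonantal], [−coronal], [+continuant], [−lateral], [−sonorant]. Since the list omits [voice], [labial] and [dorsal] — which do distinguish the voiced labiodental fricative from the voiceless velar fricative — this pair collapses; all other pairs remain distinct.

v, x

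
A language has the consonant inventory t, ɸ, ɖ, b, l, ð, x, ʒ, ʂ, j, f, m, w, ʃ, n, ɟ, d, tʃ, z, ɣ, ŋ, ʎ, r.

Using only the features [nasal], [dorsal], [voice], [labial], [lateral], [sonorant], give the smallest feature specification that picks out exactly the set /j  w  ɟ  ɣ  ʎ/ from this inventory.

[+voice, −nasal, +dorsal]

Every target segment is [+voice], [−nasal], [+dorsal]; each remaining inventory member fails at least one of these. Each conjunct is needed — [−nasal, +dorsal] alone would also admit /x/; [+voice, +dorsal] alone would also admit /ŋ/; [+voice, −nasal] alone would also admit /ɖ, b, l, ð, …/ — and no other combination of two listed features has exactly this extension, so three is the minimum.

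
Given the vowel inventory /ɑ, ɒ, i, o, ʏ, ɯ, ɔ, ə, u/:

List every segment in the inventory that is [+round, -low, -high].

o, ɔ

First, the [+round] segments are /ɒ, o, ʏ, ɔ, u/.
Intersecting with [-low] gives /o, ʏ, ɔ, u/.
Intersecting with [-high] leaves /o, ɔ/.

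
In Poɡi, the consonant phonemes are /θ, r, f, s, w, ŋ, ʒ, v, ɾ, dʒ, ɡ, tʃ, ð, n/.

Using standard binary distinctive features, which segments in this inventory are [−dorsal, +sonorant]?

Among the inventory, the [−dorsal] segments are /θ, r, f, s, ʒ, v, ɾ, dʒ, tʃ, ð, n/.
Among these, [+sonorant] leaves /r, ɾ, n/.

r, ɾ, n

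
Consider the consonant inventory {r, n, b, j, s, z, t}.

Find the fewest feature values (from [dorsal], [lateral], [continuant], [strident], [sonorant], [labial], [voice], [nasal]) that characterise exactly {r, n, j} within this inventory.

[+sonorant]

/r, n, j/ are exactly the [+sonorant] segments in the inventory, so a single feature suffices.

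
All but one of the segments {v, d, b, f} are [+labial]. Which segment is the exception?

d

Every segment except /d/ is [+labial]. /d/ (voiced alveolar stop) is [−labial], so it is the exception.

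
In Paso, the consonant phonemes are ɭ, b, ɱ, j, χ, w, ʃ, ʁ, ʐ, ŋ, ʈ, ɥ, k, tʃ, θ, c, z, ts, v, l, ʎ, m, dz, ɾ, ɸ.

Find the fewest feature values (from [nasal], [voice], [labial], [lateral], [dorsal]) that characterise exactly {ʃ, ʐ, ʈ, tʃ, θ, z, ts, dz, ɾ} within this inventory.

Every target segment is [−lateral], [−labial], [−dorsal]; each remaining inventory member fails at least one of these. Each conjunct is needed — [−labial, −dorsal] alone would also admit /ɭ, l/; [−lateral, −dorsal] alone would also admit /b, ɱ, v, m, …/; [−lateral, −labial] alone would also admit /j, χ, ʁ, ŋ, …/ — and no other combination of two listed features has exactly this extension, so three is the minimum.

[−lateral, −labial, −dorsal]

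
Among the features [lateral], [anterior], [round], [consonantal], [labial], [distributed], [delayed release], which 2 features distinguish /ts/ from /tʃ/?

/ts/ (voiceless alveolar affricate) and /tʃ/ (voiceless postalveolar affricate) agree on [−lateral], [−round], [+consonantal], [−labial], [+delayed release]. They differ on [anterior] (/ts/ [+], /tʃ/ [−]), [distributed] (/ts/ [−], /tʃ/ [+]).

[anterior], [distributed]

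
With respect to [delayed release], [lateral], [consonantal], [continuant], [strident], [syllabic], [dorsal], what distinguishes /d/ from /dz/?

[strident], [delayed release]

/d/ is the voiced alveolar stop and /dz/ is the voiced alveolar affricate. Both are [−lateral], [+consonantal], [−continuant], [−syllabic], [−dorsal]. /d/ is [−strident] while /dz/ is [+strident]; /d/ is [−delayed release] while /dz/ is [+delayed release], so the distinguishing features are [strident], [delayed release].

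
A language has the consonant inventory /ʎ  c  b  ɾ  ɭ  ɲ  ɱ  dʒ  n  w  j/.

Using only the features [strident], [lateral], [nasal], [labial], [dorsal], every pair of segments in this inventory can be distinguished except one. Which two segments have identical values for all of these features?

j, c

On the given features, /j/ and /c/ have an identical profile: [-strident], [-lateral], [-nasal], [-labial], [+dorsal]. No other two segments in the inventory coincide on all 5 features. (They do differ in [sonorant], [voice] and [continuant], which are not among the given features.)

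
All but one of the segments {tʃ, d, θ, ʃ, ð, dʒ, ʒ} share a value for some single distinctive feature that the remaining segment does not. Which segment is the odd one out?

/tʃ, ʒ, dʒ, θ, ʃ, ð/ are all [+distributed], but /d/ (voiced alveolar stop) is [−distributed]. No other single segment can be removed to leave a set sharing one feature value that the removed segment lacks, so /d/ is the odd one out.

d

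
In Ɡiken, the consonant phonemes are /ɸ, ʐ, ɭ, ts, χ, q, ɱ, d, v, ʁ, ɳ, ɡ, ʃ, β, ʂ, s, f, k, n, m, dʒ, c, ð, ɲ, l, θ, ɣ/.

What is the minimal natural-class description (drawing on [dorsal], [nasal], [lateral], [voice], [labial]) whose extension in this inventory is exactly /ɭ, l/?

[+lateral]

/ɭ, l/ are exactly the [+lateral] segments in the inventory, so a single feature suffices.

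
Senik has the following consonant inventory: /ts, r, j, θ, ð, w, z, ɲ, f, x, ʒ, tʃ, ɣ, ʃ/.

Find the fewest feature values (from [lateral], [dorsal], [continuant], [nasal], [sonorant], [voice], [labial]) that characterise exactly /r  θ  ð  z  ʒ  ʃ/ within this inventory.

Every target segment is [+continuant], [-labial], [-dorsal]; each remaining inventory member fails at least one of these. Each conjunct is needed — [-labial, -dorsal] alone would also admit /ts, tʃ/; [+continuant, -dorsal] alone would also admit /f/; [+continuant, -labial] alone would also admit /j, x, ɣ/ — and no other combination of two listed features has exactly this extension, so three is the minimum.

[+continuant, -labial, -dorsal]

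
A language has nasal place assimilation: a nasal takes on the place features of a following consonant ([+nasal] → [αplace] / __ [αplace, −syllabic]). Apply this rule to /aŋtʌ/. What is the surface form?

The only nasal preceding a consonant is /ŋ/ before /t/. /t/ is [+coronal], so /ŋ/ → /n/, giving [antʌ].

[antʌ]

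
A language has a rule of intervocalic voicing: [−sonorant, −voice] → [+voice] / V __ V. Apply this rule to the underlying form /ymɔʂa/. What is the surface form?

[ymɔʐa]

Only /ʂ/ occurs between two vowels (/ɔ/ __ /a/) and matches the structural description. It is a voiceless retroflex fricative, so [−sonorant, −voice] holds; changing it to [+voice] with all other features held fixed yields /ʐ/ (voiced retroflex fricative). No other segment meets both the structural description and the environment, so the output is [ymɔʐa].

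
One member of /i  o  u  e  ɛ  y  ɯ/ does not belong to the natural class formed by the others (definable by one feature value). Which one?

[tense] groups all but one: /i, y, u, ɯ, e, o/ share [+tense] while /ɛ/ (mid front unrounded lax vowel) alone is [−tense]. Removing any other segment would not leave a single-feature class that excludes it.

ɛ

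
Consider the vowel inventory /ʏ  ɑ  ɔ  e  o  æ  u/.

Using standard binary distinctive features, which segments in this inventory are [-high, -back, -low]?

Among the inventory, the [-high] segments are /ɑ, ɔ, e, o, æ/.
Intersecting with [-back] gives /e, æ/.
Intersecting with [-low] leaves /e/.

e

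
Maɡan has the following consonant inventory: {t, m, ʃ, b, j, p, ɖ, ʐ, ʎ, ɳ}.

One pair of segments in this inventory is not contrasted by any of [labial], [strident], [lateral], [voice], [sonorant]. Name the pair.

/ɳ/ (retroflex nasal) and /j/ (palatal glide) are both [−labial], [−strident], [−lateral], [+voice], [+sonorant], so none of the listed features separates them. (They do differ in [nasal], [continuant] and [dorsal], which are not among the given features.) Every other pair in the inventory differs on at least one listed feature.

ɳ, j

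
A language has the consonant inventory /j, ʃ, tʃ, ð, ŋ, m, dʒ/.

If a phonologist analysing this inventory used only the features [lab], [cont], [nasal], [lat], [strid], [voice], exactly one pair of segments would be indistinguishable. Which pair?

On the given features, /j/ and /ð/ have an identical profile: [-labial], [+continuant], [-nasal], [-lateral], [-strident], [+voice]. No other two segments in the inventory coincide on all 6 features. (They do differ in [sonorant] and [dorsal], which are not among the given features.)

j, ð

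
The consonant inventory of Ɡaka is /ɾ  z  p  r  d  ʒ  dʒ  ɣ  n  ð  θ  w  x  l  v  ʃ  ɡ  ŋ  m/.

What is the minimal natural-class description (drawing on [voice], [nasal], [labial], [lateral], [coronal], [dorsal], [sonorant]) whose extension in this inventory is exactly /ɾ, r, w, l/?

[+sonorant, −nasal]

The class [+sonorant], [−nasal] has exactly /ɾ, r, w, l/ as its extension in this inventory. No smaller conjunction from the listed features achieves this: [−nasal] alone would also admit /z, p, d, ʒ, …/; [+sonorant] alone would also admit /n, ŋ, m/; and checking the remaining single features turns up none with this extension.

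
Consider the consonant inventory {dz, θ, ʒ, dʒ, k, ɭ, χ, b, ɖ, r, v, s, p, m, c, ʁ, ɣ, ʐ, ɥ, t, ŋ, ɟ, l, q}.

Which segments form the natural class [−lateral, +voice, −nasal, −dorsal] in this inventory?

First, the [−lateral] segments are /dz, θ, ʒ, dʒ, k, χ, b, ɖ, r, v, s, p, m, c, ʁ, ɣ, ʐ, ɥ, t, ŋ, ɟ, q/.
Intersecting with [+voice] gives /dz, ʒ, dʒ, b, ɖ, r, v, m, ʁ, ɣ, ʐ, ɥ, ŋ, ɟ/.
Of those, [−nasal] gives /dz, ʒ, dʒ, b, ɖ, r, v, ʁ, ɣ, ʐ, ɥ, ɟ/.
Among these, [−dorsal] leaves /dz, ʒ, dʒ, b, ɖ, r, v, ʐ/.

dz, ʒ, dʒ, b, ɖ, r, v, ʐ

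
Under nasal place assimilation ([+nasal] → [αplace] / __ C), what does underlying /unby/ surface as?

[umby]

In /unby/, the nasal /n/ precedes /b/, which is [+labial]. The nasal assimilates in place, becoming the [+labial] nasal /m/. The surface form is [umby].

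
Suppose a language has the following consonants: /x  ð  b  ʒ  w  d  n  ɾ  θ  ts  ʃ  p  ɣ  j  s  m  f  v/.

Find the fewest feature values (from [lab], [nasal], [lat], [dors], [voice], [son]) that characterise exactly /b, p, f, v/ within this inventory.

[−son, +lab]

Every target segment is [−sonorant], [+labial]; each remaining inventory member fails at least one of these. Each conjunct is needed — [+labial] alone would also admit /w, m/; [−sonorant] alone would also admit /x, ð, ʒ, d, …/ — and no other single listed feature has exactly this extension, so two is the minimum.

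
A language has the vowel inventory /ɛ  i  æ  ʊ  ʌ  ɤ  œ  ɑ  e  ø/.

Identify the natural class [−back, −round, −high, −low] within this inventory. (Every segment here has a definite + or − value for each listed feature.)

Checking each segment against [−back], [−round], [−high], [−low]: /ɛ/ (mid front unrounded lax vowel), /e/ (mid front unrounded tense vowel) satisfy every feature; every other segment in the inventory fails at least one.

ɛ, e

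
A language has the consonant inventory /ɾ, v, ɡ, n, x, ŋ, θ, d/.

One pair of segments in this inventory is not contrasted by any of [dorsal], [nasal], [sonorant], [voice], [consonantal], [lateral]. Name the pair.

d, v

Both /d/ and /v/ are [-dorsal], [-nasal], [-sonorant], [+voice], [+consonantal], [-lateral]. Since the list omits [continuant], [labial] and [coronal] — which do distinguish the voiced alveolar stop from the voiced labiodental fricative — this pair collapses; all other pairs remain distinct.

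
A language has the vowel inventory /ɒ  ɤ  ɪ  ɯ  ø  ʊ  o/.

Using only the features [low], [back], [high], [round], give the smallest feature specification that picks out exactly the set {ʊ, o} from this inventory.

[-low, +back, +round]

/ʊ, o/ are all [-low], [+back], [+round], and no other segment in the inventory matches all three values. Dropping any one of them over-generates: [+back, +round] alone would also admit /ɒ/; [-low, +round] alone would also admit /ø/; [-low, +back] alone would also admit /ɤ, ɯ/. No other combination of two listed features picks out exactly this set either, so fewer than three features will not do.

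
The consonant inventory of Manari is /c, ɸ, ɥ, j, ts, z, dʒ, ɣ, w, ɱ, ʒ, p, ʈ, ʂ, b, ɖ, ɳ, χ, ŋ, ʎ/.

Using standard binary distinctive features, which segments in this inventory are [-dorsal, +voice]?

Checking each segment against [-dorsal], [+voice]: /z/ (voiced alveolar fricative), /dʒ/ (voiced postalveolar affricate), /ɱ/ (labiodental nasal), /ʒ/ (voiced postalveolar fricative), /b/ (voiced bilabial stop), /ɖ/ (voiced retroflex stop), among others, satisfy every feature; every other segment in the inventory fails at least one.

z, dʒ, ɱ, ʒ, b, ɖ, ɳ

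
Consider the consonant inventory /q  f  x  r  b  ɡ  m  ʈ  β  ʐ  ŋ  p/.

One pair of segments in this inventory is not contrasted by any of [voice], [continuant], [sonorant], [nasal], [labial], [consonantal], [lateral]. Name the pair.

ʈ, q

On the given features, /ʈ/ and /q/ have an identical profile: [-voice], [-continuant], [-sonorant], [-nasal], [-labial], [+consonantal], [-lateral]. No other two segments in the inventory coincide on all 7 features. (They do differ in [coronal] and [dorsal], which are not among the given features.)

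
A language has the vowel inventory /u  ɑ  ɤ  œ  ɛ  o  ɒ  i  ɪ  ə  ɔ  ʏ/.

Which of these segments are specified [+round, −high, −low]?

œ, o, ɔ

Checking each segment against [+round], [−high], [−low]: /œ/ (mid front rounded lax vowel), /o/ (mid back rounded tense vowel), /ɔ/ (mid back rounded lax vowel) satisfy every feature; every other segment in the inventory fails at least one.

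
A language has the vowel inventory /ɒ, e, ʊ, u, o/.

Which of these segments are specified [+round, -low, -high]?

Checking each segment against [+round], [-low], [-high]: /o/ (mid back rounded tense vowel) satisfies every feature; every other segment in the inventory fails at least one.

o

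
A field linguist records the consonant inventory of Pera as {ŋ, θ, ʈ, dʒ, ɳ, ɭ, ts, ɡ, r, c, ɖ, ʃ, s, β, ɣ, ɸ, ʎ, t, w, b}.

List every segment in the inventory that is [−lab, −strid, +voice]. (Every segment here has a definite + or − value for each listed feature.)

Checking each segment against [−labial], [−strident], [+voice]: /ŋ/ (velar nasal), /ɳ/ (retroflex nasal), /ɭ/ (retroflex lateral approximant), /ɡ/ (voiced velar stop), /r/ (alveolar trill), /ɖ/ (voiced retroflex stop), among others, satisfy every feature; every other segment in the inventory fails at least one.

ŋ, ɳ, ɭ, ɡ, r, ɖ, ɣ, ʎ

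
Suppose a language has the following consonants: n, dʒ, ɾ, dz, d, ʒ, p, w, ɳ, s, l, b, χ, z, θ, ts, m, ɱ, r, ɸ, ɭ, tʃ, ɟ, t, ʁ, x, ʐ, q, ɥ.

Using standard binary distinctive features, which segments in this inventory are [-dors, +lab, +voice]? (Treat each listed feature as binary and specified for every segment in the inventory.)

b, m, ɱ

The [-dorsal] segments are /n, dʒ, ɾ, dz, d, ʒ, p, ɳ, s, l, b, z, θ, ts, m, ɱ, r, ɸ, ɭ, tʃ, t, ʐ/.
Then [+labial] gives /p, b, m, ɱ, ɸ/.
Of those, [+voice] leaves /b, m, ɱ/.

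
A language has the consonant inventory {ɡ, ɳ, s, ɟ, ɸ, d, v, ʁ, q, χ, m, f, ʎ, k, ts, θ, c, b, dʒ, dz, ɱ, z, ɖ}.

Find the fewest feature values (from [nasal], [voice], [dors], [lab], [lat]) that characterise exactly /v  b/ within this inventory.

[+voice, -nasal, +lab]

The class [+voice], [-nasal], [+labial] has exactly /v, b/ as its extension in this inventory. No smaller conjunction from the listed features achieves this: [-nasal, +labial] alone would also admit /ɸ, f/; [+voice, +labial] alone would also admit /m, ɱ/; [+voice, -nasal] alone would also admit /ɡ, ɟ, d, ʁ, …/; and checking the remaining two-feature bundles turns up none with this extension.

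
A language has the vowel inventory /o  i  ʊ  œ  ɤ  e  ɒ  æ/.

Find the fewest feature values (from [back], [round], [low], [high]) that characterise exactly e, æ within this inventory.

The class [−high], [−back], [−round] has exactly /e, æ/ as its extension in this inventory. No smaller conjunction from the listed features achieves this: [−back, −round] alone would also admit /i/; [−high, −round] alone would also admit /ɤ/; [−high, −back] alone would also admit /œ/; and checking the remaining two-feature bundles turns up none with this extension.

[−high, −back, −round]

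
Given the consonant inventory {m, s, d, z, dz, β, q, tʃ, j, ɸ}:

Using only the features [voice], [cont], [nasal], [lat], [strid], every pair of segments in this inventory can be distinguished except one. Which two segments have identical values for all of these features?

β, j

On the given features, /β/ and /j/ have an identical profile: [+voice], [+continuant], [-nasal], [-lateral], [-strident]. No other two segments in the inventory coincide on all 5 features. (They do differ in [sonorant], [labial] and [dorsal], which are not among the given features.)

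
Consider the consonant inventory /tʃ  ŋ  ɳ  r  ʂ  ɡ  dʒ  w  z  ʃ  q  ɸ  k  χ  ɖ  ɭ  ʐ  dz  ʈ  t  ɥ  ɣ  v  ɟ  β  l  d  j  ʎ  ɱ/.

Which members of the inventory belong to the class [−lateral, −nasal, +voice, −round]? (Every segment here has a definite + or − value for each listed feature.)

Eliminate segments failing any feature: /tʃ, ʂ, ʃ, q, ɸ, k, χ, ʈ, t/ are [−voice]; /ŋ, ɳ, ɱ/ are [+nasal]; /w, ɥ/ are [+round]; /ɭ, l, ʎ/ are [+lateral]. The remaining /r, ɡ, dʒ, z, ɖ, ʐ, dz, ɣ, v, ɟ, β, d, j/ satisfy [−lateral], [−nasal], [+voice], [−round].

r, ɡ, dʒ, z, ɖ, ʐ, dz, ɣ, v, ɟ, β, d, j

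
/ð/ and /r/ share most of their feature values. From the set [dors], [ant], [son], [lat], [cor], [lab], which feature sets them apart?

/ð/ is the voiced dental fricative and /r/ is the alveolar trill. Both are [−dorsal], [+anterior], [−lateral], [+coronal], [−labial]. /ð/ is [−sonorant] while /r/ is [+sonorant], so the distinguishing feature is [sonorant].

[sonorant]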